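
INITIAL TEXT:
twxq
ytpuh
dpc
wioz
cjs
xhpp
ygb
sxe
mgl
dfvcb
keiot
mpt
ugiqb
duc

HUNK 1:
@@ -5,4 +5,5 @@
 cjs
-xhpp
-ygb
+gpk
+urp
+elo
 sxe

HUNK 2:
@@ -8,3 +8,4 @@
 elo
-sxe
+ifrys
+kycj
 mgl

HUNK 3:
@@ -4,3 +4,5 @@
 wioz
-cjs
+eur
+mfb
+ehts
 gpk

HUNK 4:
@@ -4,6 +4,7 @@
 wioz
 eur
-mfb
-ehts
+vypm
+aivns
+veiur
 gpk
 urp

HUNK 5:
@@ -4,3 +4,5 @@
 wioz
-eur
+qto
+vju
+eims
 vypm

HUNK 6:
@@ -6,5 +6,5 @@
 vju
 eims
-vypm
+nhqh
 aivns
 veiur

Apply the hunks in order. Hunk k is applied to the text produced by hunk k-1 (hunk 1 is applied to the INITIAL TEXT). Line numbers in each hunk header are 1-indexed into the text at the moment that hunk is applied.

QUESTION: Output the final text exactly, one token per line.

Answer: twxq
ytpuh
dpc
wioz
qto
vju
eims
nhqh
aivns
veiur
gpk
urp
elo
ifrys
kycj
mgl
dfvcb
keiot
mpt
ugiqb
duc

Derivation:
Hunk 1: at line 5 remove [xhpp,ygb] add [gpk,urp,elo] -> 15 lines: twxq ytpuh dpc wioz cjs gpk urp elo sxe mgl dfvcb keiot mpt ugiqb duc
Hunk 2: at line 8 remove [sxe] add [ifrys,kycj] -> 16 lines: twxq ytpuh dpc wioz cjs gpk urp elo ifrys kycj mgl dfvcb keiot mpt ugiqb duc
Hunk 3: at line 4 remove [cjs] add [eur,mfb,ehts] -> 18 lines: twxq ytpuh dpc wioz eur mfb ehts gpk urp elo ifrys kycj mgl dfvcb keiot mpt ugiqb duc
Hunk 4: at line 4 remove [mfb,ehts] add [vypm,aivns,veiur] -> 19 lines: twxq ytpuh dpc wioz eur vypm aivns veiur gpk urp elo ifrys kycj mgl dfvcb keiot mpt ugiqb duc
Hunk 5: at line 4 remove [eur] add [qto,vju,eims] -> 21 lines: twxq ytpuh dpc wioz qto vju eims vypm aivns veiur gpk urp elo ifrys kycj mgl dfvcb keiot mpt ugiqb duc
Hunk 6: at line 6 remove [vypm] add [nhqh] -> 21 lines: twxq ytpuh dpc wioz qto vju eims nhqh aivns veiur gpk urp elo ifrys kycj mgl dfvcb keiot mpt ugiqb duc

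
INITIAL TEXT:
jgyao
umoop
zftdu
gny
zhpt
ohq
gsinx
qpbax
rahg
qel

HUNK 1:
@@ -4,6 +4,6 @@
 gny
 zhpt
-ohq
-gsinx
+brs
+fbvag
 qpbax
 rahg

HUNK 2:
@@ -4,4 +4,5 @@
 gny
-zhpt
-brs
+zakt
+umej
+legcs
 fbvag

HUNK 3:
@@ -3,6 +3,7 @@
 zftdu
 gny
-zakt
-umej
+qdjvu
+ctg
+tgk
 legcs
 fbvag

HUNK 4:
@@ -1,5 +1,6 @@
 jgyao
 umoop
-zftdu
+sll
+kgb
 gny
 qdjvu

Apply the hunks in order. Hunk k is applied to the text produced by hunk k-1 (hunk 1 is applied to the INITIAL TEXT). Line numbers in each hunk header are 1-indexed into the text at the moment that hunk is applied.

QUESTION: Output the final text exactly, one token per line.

Answer: jgyao
umoop
sll
kgb
gny
qdjvu
ctg
tgk
legcs
fbvag
qpbax
rahg
qel

Derivation:
Hunk 1: at line 4 remove [ohq,gsinx] add [brs,fbvag] -> 10 lines: jgyao umoop zftdu gny zhpt brs fbvag qpbax rahg qel
Hunk 2: at line 4 remove [zhpt,brs] add [zakt,umej,legcs] -> 11 lines: jgyao umoop zftdu gny zakt umej legcs fbvag qpbax rahg qel
Hunk 3: at line 3 remove [zakt,umej] add [qdjvu,ctg,tgk] -> 12 lines: jgyao umoop zftdu gny qdjvu ctg tgk legcs fbvag qpbax rahg qel
Hunk 4: at line 1 remove [zftdu] add [sll,kgb] -> 13 lines: jgyao umoop sll kgb gny qdjvu ctg tgk legcs fbvag qpbax rahg qel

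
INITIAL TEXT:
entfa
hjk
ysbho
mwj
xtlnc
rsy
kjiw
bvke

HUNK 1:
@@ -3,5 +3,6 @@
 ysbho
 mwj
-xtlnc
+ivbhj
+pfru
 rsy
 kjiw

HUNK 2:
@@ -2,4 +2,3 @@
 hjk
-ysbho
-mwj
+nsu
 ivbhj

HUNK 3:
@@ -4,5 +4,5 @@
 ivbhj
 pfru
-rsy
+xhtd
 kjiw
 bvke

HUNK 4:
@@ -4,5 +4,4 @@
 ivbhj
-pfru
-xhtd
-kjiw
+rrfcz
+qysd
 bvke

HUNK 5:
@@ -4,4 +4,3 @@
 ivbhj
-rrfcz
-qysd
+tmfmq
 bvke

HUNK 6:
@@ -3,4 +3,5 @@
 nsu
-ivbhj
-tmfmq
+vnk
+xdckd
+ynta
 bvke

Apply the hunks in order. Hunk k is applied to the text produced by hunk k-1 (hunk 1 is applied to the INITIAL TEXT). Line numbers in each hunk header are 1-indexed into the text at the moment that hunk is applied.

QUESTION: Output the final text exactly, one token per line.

Hunk 1: at line 3 remove [xtlnc] add [ivbhj,pfru] -> 9 lines: entfa hjk ysbho mwj ivbhj pfru rsy kjiw bvke
Hunk 2: at line 2 remove [ysbho,mwj] add [nsu] -> 8 lines: entfa hjk nsu ivbhj pfru rsy kjiw bvke
Hunk 3: at line 4 remove [rsy] add [xhtd] -> 8 lines: entfa hjk nsu ivbhj pfru xhtd kjiw bvke
Hunk 4: at line 4 remove [pfru,xhtd,kjiw] add [rrfcz,qysd] -> 7 lines: entfa hjk nsu ivbhj rrfcz qysd bvke
Hunk 5: at line 4 remove [rrfcz,qysd] add [tmfmq] -> 6 lines: entfa hjk nsu ivbhj tmfmq bvke
Hunk 6: at line 3 remove [ivbhj,tmfmq] add [vnk,xdckd,ynta] -> 7 lines: entfa hjk nsu vnk xdckd ynta bvke

Answer: entfa
hjk
nsu
vnk
xdckd
ynta
bvke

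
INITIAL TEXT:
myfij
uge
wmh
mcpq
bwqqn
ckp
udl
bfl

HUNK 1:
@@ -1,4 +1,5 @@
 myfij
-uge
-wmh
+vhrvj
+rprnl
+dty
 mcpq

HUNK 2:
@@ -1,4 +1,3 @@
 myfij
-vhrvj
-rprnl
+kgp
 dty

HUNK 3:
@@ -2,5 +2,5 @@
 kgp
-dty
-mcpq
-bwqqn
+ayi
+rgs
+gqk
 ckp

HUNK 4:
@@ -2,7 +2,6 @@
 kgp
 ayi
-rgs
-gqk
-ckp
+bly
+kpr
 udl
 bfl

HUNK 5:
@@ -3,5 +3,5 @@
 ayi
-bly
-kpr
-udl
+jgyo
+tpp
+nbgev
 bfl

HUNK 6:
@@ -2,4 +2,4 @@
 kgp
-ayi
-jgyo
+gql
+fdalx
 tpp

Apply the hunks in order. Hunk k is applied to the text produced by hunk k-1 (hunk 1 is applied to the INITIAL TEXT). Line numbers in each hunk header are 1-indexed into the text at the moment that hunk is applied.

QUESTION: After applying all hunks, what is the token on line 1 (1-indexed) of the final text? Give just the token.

Hunk 1: at line 1 remove [uge,wmh] add [vhrvj,rprnl,dty] -> 9 lines: myfij vhrvj rprnl dty mcpq bwqqn ckp udl bfl
Hunk 2: at line 1 remove [vhrvj,rprnl] add [kgp] -> 8 lines: myfij kgp dty mcpq bwqqn ckp udl bfl
Hunk 3: at line 2 remove [dty,mcpq,bwqqn] add [ayi,rgs,gqk] -> 8 lines: myfij kgp ayi rgs gqk ckp udl bfl
Hunk 4: at line 2 remove [rgs,gqk,ckp] add [bly,kpr] -> 7 lines: myfij kgp ayi bly kpr udl bfl
Hunk 5: at line 3 remove [bly,kpr,udl] add [jgyo,tpp,nbgev] -> 7 lines: myfij kgp ayi jgyo tpp nbgev bfl
Hunk 6: at line 2 remove [ayi,jgyo] add [gql,fdalx] -> 7 lines: myfij kgp gql fdalx tpp nbgev bfl
Final line 1: myfij

Answer: myfij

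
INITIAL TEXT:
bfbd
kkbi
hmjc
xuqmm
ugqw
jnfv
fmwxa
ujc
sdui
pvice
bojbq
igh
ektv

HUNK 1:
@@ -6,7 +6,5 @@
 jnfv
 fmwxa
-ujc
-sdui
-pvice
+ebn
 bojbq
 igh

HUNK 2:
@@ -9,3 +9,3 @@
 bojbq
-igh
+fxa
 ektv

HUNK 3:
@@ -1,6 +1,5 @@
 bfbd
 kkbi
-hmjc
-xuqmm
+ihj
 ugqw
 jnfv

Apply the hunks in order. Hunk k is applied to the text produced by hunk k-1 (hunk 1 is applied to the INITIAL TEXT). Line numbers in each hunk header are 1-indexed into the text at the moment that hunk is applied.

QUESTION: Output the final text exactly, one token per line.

Hunk 1: at line 6 remove [ujc,sdui,pvice] add [ebn] -> 11 lines: bfbd kkbi hmjc xuqmm ugqw jnfv fmwxa ebn bojbq igh ektv
Hunk 2: at line 9 remove [igh] add [fxa] -> 11 lines: bfbd kkbi hmjc xuqmm ugqw jnfv fmwxa ebn bojbq fxa ektv
Hunk 3: at line 1 remove [hmjc,xuqmm] add [ihj] -> 10 lines: bfbd kkbi ihj ugqw jnfv fmwxa ebn bojbq fxa ektv

Answer: bfbd
kkbi
ihj
ugqw
jnfv
fmwxa
ebn
bojbq
fxa
ektv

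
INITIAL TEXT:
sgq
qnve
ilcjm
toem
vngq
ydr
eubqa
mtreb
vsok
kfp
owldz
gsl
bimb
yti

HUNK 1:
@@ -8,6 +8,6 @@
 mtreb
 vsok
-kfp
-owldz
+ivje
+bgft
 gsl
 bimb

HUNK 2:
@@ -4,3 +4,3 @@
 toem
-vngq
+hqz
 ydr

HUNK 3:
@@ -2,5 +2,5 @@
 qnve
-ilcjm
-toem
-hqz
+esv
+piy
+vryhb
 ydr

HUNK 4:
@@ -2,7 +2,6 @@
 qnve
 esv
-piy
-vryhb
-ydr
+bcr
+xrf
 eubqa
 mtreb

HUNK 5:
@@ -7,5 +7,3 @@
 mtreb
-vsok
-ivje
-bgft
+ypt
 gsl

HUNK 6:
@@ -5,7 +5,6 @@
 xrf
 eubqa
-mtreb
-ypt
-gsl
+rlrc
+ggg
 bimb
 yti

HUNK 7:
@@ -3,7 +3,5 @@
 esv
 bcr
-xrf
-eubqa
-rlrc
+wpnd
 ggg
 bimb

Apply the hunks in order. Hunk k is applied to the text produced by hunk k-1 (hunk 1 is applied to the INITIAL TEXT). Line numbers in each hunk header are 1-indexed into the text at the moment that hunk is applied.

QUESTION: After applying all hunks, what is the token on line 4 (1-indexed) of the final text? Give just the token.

Answer: bcr

Derivation:
Hunk 1: at line 8 remove [kfp,owldz] add [ivje,bgft] -> 14 lines: sgq qnve ilcjm toem vngq ydr eubqa mtreb vsok ivje bgft gsl bimb yti
Hunk 2: at line 4 remove [vngq] add [hqz] -> 14 lines: sgq qnve ilcjm toem hqz ydr eubqa mtreb vsok ivje bgft gsl bimb yti
Hunk 3: at line 2 remove [ilcjm,toem,hqz] add [esv,piy,vryhb] -> 14 lines: sgq qnve esv piy vryhb ydr eubqa mtreb vsok ivje bgft gsl bimb yti
Hunk 4: at line 2 remove [piy,vryhb,ydr] add [bcr,xrf] -> 13 lines: sgq qnve esv bcr xrf eubqa mtreb vsok ivje bgft gsl bimb yti
Hunk 5: at line 7 remove [vsok,ivje,bgft] add [ypt] -> 11 lines: sgq qnve esv bcr xrf eubqa mtreb ypt gsl bimb yti
Hunk 6: at line 5 remove [mtreb,ypt,gsl] add [rlrc,ggg] -> 10 lines: sgq qnve esv bcr xrf eubqa rlrc ggg bimb yti
Hunk 7: at line 3 remove [xrf,eubqa,rlrc] add [wpnd] -> 8 lines: sgq qnve esv bcr wpnd ggg bimb yti
Final line 4: bcr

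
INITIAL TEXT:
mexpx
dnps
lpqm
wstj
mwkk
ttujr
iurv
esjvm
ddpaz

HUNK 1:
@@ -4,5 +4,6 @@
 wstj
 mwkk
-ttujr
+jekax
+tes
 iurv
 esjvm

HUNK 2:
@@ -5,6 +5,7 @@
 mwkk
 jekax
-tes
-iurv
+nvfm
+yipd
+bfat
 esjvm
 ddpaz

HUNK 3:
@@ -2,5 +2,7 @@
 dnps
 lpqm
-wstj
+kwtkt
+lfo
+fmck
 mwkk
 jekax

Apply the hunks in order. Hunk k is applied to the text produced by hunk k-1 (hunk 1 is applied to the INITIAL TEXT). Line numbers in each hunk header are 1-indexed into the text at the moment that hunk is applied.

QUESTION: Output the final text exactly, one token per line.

Answer: mexpx
dnps
lpqm
kwtkt
lfo
fmck
mwkk
jekax
nvfm
yipd
bfat
esjvm
ddpaz

Derivation:
Hunk 1: at line 4 remove [ttujr] add [jekax,tes] -> 10 lines: mexpx dnps lpqm wstj mwkk jekax tes iurv esjvm ddpaz
Hunk 2: at line 5 remove [tes,iurv] add [nvfm,yipd,bfat] -> 11 lines: mexpx dnps lpqm wstj mwkk jekax nvfm yipd bfat esjvm ddpaz
Hunk 3: at line 2 remove [wstj] add [kwtkt,lfo,fmck] -> 13 lines: mexpx dnps lpqm kwtkt lfo fmck mwkk jekax nvfm yipd bfat esjvm ddpaz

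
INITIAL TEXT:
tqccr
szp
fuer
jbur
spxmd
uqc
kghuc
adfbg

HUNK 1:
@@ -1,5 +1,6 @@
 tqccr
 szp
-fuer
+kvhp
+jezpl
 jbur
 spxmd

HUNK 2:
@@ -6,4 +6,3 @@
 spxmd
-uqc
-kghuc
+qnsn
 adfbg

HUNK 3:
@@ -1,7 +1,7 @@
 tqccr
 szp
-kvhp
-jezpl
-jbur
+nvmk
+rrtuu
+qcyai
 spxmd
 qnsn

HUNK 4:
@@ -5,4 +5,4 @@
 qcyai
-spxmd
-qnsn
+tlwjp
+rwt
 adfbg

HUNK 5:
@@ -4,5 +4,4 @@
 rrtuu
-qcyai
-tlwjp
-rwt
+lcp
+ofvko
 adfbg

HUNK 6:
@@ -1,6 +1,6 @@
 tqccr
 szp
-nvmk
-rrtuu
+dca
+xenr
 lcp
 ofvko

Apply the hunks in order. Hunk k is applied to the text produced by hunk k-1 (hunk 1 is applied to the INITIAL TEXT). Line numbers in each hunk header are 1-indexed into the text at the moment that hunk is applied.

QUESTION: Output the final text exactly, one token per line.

Hunk 1: at line 1 remove [fuer] add [kvhp,jezpl] -> 9 lines: tqccr szp kvhp jezpl jbur spxmd uqc kghuc adfbg
Hunk 2: at line 6 remove [uqc,kghuc] add [qnsn] -> 8 lines: tqccr szp kvhp jezpl jbur spxmd qnsn adfbg
Hunk 3: at line 1 remove [kvhp,jezpl,jbur] add [nvmk,rrtuu,qcyai] -> 8 lines: tqccr szp nvmk rrtuu qcyai spxmd qnsn adfbg
Hunk 4: at line 5 remove [spxmd,qnsn] add [tlwjp,rwt] -> 8 lines: tqccr szp nvmk rrtuu qcyai tlwjp rwt adfbg
Hunk 5: at line 4 remove [qcyai,tlwjp,rwt] add [lcp,ofvko] -> 7 lines: tqccr szp nvmk rrtuu lcp ofvko adfbg
Hunk 6: at line 1 remove [nvmk,rrtuu] add [dca,xenr] -> 7 lines: tqccr szp dca xenr lcp ofvko adfbg

Answer: tqccr
szp
dca
xenr
lcp
ofvko
adfbg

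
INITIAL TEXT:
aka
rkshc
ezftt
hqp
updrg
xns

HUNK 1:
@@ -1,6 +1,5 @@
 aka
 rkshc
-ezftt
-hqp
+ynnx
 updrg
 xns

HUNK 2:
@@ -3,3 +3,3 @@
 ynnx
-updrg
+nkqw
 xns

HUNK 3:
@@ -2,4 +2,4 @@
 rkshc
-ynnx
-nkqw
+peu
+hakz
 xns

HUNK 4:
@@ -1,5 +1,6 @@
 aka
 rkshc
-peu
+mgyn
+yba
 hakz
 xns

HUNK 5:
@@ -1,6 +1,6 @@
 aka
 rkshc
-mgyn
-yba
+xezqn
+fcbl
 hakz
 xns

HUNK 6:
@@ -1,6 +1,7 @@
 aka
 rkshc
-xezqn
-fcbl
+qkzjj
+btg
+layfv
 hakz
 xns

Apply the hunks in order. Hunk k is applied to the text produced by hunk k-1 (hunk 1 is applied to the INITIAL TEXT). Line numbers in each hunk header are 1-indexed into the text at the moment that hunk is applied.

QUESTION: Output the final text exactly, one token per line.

Hunk 1: at line 1 remove [ezftt,hqp] add [ynnx] -> 5 lines: aka rkshc ynnx updrg xns
Hunk 2: at line 3 remove [updrg] add [nkqw] -> 5 lines: aka rkshc ynnx nkqw xns
Hunk 3: at line 2 remove [ynnx,nkqw] add [peu,hakz] -> 5 lines: aka rkshc peu hakz xns
Hunk 4: at line 1 remove [peu] add [mgyn,yba] -> 6 lines: aka rkshc mgyn yba hakz xns
Hunk 5: at line 1 remove [mgyn,yba] add [xezqn,fcbl] -> 6 lines: aka rkshc xezqn fcbl hakz xns
Hunk 6: at line 1 remove [xezqn,fcbl] add [qkzjj,btg,layfv] -> 7 lines: aka rkshc qkzjj btg layfv hakz xns

Answer: aka
rkshc
qkzjj
btg
layfv
hakz
xns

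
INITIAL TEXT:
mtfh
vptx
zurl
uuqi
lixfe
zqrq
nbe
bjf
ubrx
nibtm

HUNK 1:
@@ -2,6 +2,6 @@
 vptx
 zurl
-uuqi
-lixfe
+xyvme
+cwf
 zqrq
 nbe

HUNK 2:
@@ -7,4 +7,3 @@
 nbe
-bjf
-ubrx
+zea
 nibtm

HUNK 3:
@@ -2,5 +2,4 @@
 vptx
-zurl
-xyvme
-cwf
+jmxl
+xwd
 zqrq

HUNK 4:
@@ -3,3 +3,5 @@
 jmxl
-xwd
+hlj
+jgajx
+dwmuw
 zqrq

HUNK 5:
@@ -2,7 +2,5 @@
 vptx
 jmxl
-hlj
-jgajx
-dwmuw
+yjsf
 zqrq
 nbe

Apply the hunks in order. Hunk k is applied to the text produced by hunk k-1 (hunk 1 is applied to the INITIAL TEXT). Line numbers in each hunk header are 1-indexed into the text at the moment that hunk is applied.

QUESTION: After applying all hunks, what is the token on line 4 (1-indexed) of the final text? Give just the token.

Answer: yjsf

Derivation:
Hunk 1: at line 2 remove [uuqi,lixfe] add [xyvme,cwf] -> 10 lines: mtfh vptx zurl xyvme cwf zqrq nbe bjf ubrx nibtm
Hunk 2: at line 7 remove [bjf,ubrx] add [zea] -> 9 lines: mtfh vptx zurl xyvme cwf zqrq nbe zea nibtm
Hunk 3: at line 2 remove [zurl,xyvme,cwf] add [jmxl,xwd] -> 8 lines: mtfh vptx jmxl xwd zqrq nbe zea nibtm
Hunk 4: at line 3 remove [xwd] add [hlj,jgajx,dwmuw] -> 10 lines: mtfh vptx jmxl hlj jgajx dwmuw zqrq nbe zea nibtm
Hunk 5: at line 2 remove [hlj,jgajx,dwmuw] add [yjsf] -> 8 lines: mtfh vptx jmxl yjsf zqrq nbe zea nibtm
Final line 4: yjsf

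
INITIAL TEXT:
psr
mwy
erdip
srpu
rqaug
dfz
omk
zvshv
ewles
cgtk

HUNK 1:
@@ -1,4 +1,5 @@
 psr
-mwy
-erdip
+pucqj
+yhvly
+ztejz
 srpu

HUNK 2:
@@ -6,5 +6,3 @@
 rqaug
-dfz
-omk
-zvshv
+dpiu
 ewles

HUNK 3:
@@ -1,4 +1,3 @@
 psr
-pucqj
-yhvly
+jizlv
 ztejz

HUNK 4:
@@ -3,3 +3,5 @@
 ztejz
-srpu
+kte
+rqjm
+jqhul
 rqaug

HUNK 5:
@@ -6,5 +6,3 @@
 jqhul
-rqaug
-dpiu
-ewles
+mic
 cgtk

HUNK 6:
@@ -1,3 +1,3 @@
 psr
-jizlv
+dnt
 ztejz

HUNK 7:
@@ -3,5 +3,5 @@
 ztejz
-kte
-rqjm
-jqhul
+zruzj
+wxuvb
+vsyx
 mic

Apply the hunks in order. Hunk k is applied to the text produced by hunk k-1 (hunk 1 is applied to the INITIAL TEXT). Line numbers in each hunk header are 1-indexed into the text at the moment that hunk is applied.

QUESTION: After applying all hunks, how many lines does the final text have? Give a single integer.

Answer: 8

Derivation:
Hunk 1: at line 1 remove [mwy,erdip] add [pucqj,yhvly,ztejz] -> 11 lines: psr pucqj yhvly ztejz srpu rqaug dfz omk zvshv ewles cgtk
Hunk 2: at line 6 remove [dfz,omk,zvshv] add [dpiu] -> 9 lines: psr pucqj yhvly ztejz srpu rqaug dpiu ewles cgtk
Hunk 3: at line 1 remove [pucqj,yhvly] add [jizlv] -> 8 lines: psr jizlv ztejz srpu rqaug dpiu ewles cgtk
Hunk 4: at line 3 remove [srpu] add [kte,rqjm,jqhul] -> 10 lines: psr jizlv ztejz kte rqjm jqhul rqaug dpiu ewles cgtk
Hunk 5: at line 6 remove [rqaug,dpiu,ewles] add [mic] -> 8 lines: psr jizlv ztejz kte rqjm jqhul mic cgtk
Hunk 6: at line 1 remove [jizlv] add [dnt] -> 8 lines: psr dnt ztejz kte rqjm jqhul mic cgtk
Hunk 7: at line 3 remove [kte,rqjm,jqhul] add [zruzj,wxuvb,vsyx] -> 8 lines: psr dnt ztejz zruzj wxuvb vsyx mic cgtk
Final line count: 8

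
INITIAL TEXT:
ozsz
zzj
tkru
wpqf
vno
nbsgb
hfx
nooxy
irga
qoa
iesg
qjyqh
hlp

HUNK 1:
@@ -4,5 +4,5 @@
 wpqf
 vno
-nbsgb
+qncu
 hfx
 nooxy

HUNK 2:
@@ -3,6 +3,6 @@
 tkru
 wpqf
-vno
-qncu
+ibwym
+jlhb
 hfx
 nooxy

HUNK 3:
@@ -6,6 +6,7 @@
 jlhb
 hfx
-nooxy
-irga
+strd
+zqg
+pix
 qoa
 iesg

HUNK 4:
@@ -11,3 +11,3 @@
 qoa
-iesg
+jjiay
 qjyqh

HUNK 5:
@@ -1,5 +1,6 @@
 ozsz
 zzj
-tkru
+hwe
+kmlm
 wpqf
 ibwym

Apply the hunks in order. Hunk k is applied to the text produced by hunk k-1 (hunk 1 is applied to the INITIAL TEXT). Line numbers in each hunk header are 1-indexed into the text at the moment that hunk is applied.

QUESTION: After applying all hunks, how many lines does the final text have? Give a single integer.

Hunk 1: at line 4 remove [nbsgb] add [qncu] -> 13 lines: ozsz zzj tkru wpqf vno qncu hfx nooxy irga qoa iesg qjyqh hlp
Hunk 2: at line 3 remove [vno,qncu] add [ibwym,jlhb] -> 13 lines: ozsz zzj tkru wpqf ibwym jlhb hfx nooxy irga qoa iesg qjyqh hlp
Hunk 3: at line 6 remove [nooxy,irga] add [strd,zqg,pix] -> 14 lines: ozsz zzj tkru wpqf ibwym jlhb hfx strd zqg pix qoa iesg qjyqh hlp
Hunk 4: at line 11 remove [iesg] add [jjiay] -> 14 lines: ozsz zzj tkru wpqf ibwym jlhb hfx strd zqg pix qoa jjiay qjyqh hlp
Hunk 5: at line 1 remove [tkru] add [hwe,kmlm] -> 15 lines: ozsz zzj hwe kmlm wpqf ibwym jlhb hfx strd zqg pix qoa jjiay qjyqh hlp
Final line count: 15

Answer: 15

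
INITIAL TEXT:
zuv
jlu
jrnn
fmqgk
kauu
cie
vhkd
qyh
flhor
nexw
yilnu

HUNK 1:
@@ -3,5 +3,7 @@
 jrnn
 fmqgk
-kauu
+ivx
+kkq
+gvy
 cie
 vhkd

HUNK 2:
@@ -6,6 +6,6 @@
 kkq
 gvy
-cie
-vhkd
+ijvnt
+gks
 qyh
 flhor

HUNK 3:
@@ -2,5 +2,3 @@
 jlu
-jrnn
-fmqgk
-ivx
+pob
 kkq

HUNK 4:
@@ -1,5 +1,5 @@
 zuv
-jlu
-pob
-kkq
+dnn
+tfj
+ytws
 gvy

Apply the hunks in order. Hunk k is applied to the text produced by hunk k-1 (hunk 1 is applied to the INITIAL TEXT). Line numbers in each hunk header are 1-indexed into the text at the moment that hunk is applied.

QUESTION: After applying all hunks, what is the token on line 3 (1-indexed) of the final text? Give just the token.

Hunk 1: at line 3 remove [kauu] add [ivx,kkq,gvy] -> 13 lines: zuv jlu jrnn fmqgk ivx kkq gvy cie vhkd qyh flhor nexw yilnu
Hunk 2: at line 6 remove [cie,vhkd] add [ijvnt,gks] -> 13 lines: zuv jlu jrnn fmqgk ivx kkq gvy ijvnt gks qyh flhor nexw yilnu
Hunk 3: at line 2 remove [jrnn,fmqgk,ivx] add [pob] -> 11 lines: zuv jlu pob kkq gvy ijvnt gks qyh flhor nexw yilnu
Hunk 4: at line 1 remove [jlu,pob,kkq] add [dnn,tfj,ytws] -> 11 lines: zuv dnn tfj ytws gvy ijvnt gks qyh flhor nexw yilnu
Final line 3: tfj

Answer: tfj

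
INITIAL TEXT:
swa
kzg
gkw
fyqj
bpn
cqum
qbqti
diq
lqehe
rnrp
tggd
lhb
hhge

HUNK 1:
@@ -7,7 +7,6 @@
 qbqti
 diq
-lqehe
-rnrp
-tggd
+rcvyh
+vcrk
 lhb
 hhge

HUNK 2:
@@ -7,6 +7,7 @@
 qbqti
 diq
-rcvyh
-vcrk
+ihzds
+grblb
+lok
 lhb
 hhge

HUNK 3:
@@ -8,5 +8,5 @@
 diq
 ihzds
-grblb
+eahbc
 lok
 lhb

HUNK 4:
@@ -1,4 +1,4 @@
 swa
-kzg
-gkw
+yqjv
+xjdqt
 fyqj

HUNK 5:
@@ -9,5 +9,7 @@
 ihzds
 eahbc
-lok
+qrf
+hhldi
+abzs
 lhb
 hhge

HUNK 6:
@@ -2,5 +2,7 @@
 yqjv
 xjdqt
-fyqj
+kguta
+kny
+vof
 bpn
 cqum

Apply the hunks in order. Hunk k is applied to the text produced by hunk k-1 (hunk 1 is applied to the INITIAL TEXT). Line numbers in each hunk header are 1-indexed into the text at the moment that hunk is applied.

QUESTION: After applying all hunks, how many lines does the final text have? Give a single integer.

Answer: 17

Derivation:
Hunk 1: at line 7 remove [lqehe,rnrp,tggd] add [rcvyh,vcrk] -> 12 lines: swa kzg gkw fyqj bpn cqum qbqti diq rcvyh vcrk lhb hhge
Hunk 2: at line 7 remove [rcvyh,vcrk] add [ihzds,grblb,lok] -> 13 lines: swa kzg gkw fyqj bpn cqum qbqti diq ihzds grblb lok lhb hhge
Hunk 3: at line 8 remove [grblb] add [eahbc] -> 13 lines: swa kzg gkw fyqj bpn cqum qbqti diq ihzds eahbc lok lhb hhge
Hunk 4: at line 1 remove [kzg,gkw] add [yqjv,xjdqt] -> 13 lines: swa yqjv xjdqt fyqj bpn cqum qbqti diq ihzds eahbc lok lhb hhge
Hunk 5: at line 9 remove [lok] add [qrf,hhldi,abzs] -> 15 lines: swa yqjv xjdqt fyqj bpn cqum qbqti diq ihzds eahbc qrf hhldi abzs lhb hhge
Hunk 6: at line 2 remove [fyqj] add [kguta,kny,vof] -> 17 lines: swa yqjv xjdqt kguta kny vof bpn cqum qbqti diq ihzds eahbc qrf hhldi abzs lhb hhge
Final line count: 17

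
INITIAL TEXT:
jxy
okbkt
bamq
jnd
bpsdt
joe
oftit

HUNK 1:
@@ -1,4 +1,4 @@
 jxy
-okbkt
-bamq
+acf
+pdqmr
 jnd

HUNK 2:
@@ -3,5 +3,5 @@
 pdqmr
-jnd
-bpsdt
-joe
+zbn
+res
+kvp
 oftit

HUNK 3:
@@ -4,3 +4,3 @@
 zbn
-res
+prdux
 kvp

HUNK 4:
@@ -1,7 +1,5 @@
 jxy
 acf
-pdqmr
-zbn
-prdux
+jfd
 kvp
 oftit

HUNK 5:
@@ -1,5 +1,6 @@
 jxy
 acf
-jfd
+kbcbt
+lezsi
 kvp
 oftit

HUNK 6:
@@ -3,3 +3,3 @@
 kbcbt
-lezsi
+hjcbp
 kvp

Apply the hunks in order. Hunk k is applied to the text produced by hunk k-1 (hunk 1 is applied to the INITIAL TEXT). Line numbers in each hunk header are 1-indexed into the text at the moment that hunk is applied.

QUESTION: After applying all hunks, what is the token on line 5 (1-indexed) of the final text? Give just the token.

Hunk 1: at line 1 remove [okbkt,bamq] add [acf,pdqmr] -> 7 lines: jxy acf pdqmr jnd bpsdt joe oftit
Hunk 2: at line 3 remove [jnd,bpsdt,joe] add [zbn,res,kvp] -> 7 lines: jxy acf pdqmr zbn res kvp oftit
Hunk 3: at line 4 remove [res] add [prdux] -> 7 lines: jxy acf pdqmr zbn prdux kvp oftit
Hunk 4: at line 1 remove [pdqmr,zbn,prdux] add [jfd] -> 5 lines: jxy acf jfd kvp oftit
Hunk 5: at line 1 remove [jfd] add [kbcbt,lezsi] -> 6 lines: jxy acf kbcbt lezsi kvp oftit
Hunk 6: at line 3 remove [lezsi] add [hjcbp] -> 6 lines: jxy acf kbcbt hjcbp kvp oftit
Final line 5: kvp

Answer: kvp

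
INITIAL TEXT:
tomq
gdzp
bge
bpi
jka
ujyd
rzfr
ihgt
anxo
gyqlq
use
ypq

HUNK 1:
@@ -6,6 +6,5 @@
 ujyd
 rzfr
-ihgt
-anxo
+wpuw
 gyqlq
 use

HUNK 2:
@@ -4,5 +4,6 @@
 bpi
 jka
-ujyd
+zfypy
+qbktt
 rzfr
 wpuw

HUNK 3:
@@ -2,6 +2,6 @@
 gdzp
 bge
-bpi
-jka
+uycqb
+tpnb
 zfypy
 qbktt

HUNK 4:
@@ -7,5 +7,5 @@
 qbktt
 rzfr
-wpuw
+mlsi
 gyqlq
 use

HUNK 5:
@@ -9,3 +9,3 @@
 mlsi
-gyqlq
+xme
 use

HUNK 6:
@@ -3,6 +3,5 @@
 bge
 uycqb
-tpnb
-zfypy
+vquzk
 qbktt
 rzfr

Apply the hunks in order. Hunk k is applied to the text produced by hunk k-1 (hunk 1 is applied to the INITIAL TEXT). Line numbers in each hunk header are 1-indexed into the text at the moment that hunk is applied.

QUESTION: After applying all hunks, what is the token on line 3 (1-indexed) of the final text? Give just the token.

Hunk 1: at line 6 remove [ihgt,anxo] add [wpuw] -> 11 lines: tomq gdzp bge bpi jka ujyd rzfr wpuw gyqlq use ypq
Hunk 2: at line 4 remove [ujyd] add [zfypy,qbktt] -> 12 lines: tomq gdzp bge bpi jka zfypy qbktt rzfr wpuw gyqlq use ypq
Hunk 3: at line 2 remove [bpi,jka] add [uycqb,tpnb] -> 12 lines: tomq gdzp bge uycqb tpnb zfypy qbktt rzfr wpuw gyqlq use ypq
Hunk 4: at line 7 remove [wpuw] add [mlsi] -> 12 lines: tomq gdzp bge uycqb tpnb zfypy qbktt rzfr mlsi gyqlq use ypq
Hunk 5: at line 9 remove [gyqlq] add [xme] -> 12 lines: tomq gdzp bge uycqb tpnb zfypy qbktt rzfr mlsi xme use ypq
Hunk 6: at line 3 remove [tpnb,zfypy] add [vquzk] -> 11 lines: tomq gdzp bge uycqb vquzk qbktt rzfr mlsi xme use ypq
Final line 3: bge

Answer: bge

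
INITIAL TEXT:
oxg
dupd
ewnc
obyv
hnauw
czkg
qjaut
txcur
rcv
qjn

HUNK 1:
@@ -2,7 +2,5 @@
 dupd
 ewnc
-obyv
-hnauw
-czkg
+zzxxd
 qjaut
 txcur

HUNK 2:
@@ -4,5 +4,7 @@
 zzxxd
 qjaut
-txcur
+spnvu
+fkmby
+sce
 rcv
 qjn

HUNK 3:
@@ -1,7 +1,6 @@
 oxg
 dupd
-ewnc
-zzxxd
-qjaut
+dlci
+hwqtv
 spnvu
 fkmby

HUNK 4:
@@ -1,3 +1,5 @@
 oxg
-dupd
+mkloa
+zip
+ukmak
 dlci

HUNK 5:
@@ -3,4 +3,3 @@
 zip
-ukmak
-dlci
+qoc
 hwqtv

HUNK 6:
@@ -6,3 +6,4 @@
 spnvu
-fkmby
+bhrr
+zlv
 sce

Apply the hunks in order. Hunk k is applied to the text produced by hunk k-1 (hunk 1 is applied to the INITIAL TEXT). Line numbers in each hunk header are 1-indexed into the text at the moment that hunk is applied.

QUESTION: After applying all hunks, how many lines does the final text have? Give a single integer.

Answer: 11

Derivation:
Hunk 1: at line 2 remove [obyv,hnauw,czkg] add [zzxxd] -> 8 lines: oxg dupd ewnc zzxxd qjaut txcur rcv qjn
Hunk 2: at line 4 remove [txcur] add [spnvu,fkmby,sce] -> 10 lines: oxg dupd ewnc zzxxd qjaut spnvu fkmby sce rcv qjn
Hunk 3: at line 1 remove [ewnc,zzxxd,qjaut] add [dlci,hwqtv] -> 9 lines: oxg dupd dlci hwqtv spnvu fkmby sce rcv qjn
Hunk 4: at line 1 remove [dupd] add [mkloa,zip,ukmak] -> 11 lines: oxg mkloa zip ukmak dlci hwqtv spnvu fkmby sce rcv qjn
Hunk 5: at line 3 remove [ukmak,dlci] add [qoc] -> 10 lines: oxg mkloa zip qoc hwqtv spnvu fkmby sce rcv qjn
Hunk 6: at line 6 remove [fkmby] add [bhrr,zlv] -> 11 lines: oxg mkloa zip qoc hwqtv spnvu bhrr zlv sce rcv qjn
Final line count: 11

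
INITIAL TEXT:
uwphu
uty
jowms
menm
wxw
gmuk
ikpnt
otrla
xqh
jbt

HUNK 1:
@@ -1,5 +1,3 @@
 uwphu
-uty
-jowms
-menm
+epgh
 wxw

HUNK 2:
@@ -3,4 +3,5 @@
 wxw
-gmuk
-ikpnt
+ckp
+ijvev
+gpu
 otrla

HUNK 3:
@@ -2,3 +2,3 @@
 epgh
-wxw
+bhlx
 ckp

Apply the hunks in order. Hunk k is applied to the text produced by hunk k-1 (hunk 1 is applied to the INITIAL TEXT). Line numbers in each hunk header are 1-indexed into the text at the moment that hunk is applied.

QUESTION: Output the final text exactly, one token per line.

Answer: uwphu
epgh
bhlx
ckp
ijvev
gpu
otrla
xqh
jbt

Derivation:
Hunk 1: at line 1 remove [uty,jowms,menm] add [epgh] -> 8 lines: uwphu epgh wxw gmuk ikpnt otrla xqh jbt
Hunk 2: at line 3 remove [gmuk,ikpnt] add [ckp,ijvev,gpu] -> 9 lines: uwphu epgh wxw ckp ijvev gpu otrla xqh jbt
Hunk 3: at line 2 remove [wxw] add [bhlx] -> 9 lines: uwphu epgh bhlx ckp ijvev gpu otrla xqh jbt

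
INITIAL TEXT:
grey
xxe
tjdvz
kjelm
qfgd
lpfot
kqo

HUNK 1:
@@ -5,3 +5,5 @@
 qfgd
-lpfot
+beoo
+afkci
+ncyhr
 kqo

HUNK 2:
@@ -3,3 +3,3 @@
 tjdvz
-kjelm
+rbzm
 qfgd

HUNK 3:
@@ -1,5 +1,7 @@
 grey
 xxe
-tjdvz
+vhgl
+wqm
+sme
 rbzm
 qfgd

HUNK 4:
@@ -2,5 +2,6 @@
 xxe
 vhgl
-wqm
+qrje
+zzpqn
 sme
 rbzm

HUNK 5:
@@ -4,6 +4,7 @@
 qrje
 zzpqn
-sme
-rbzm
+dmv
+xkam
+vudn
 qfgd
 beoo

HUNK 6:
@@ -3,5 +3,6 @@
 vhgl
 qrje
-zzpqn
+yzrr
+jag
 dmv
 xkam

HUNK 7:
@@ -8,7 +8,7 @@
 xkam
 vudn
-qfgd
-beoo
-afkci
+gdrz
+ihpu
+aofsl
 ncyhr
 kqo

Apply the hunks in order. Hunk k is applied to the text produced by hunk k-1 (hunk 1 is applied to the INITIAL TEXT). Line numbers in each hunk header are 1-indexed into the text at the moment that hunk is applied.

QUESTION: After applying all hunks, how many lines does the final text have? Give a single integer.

Answer: 14

Derivation:
Hunk 1: at line 5 remove [lpfot] add [beoo,afkci,ncyhr] -> 9 lines: grey xxe tjdvz kjelm qfgd beoo afkci ncyhr kqo
Hunk 2: at line 3 remove [kjelm] add [rbzm] -> 9 lines: grey xxe tjdvz rbzm qfgd beoo afkci ncyhr kqo
Hunk 3: at line 1 remove [tjdvz] add [vhgl,wqm,sme] -> 11 lines: grey xxe vhgl wqm sme rbzm qfgd beoo afkci ncyhr kqo
Hunk 4: at line 2 remove [wqm] add [qrje,zzpqn] -> 12 lines: grey xxe vhgl qrje zzpqn sme rbzm qfgd beoo afkci ncyhr kqo
Hunk 5: at line 4 remove [sme,rbzm] add [dmv,xkam,vudn] -> 13 lines: grey xxe vhgl qrje zzpqn dmv xkam vudn qfgd beoo afkci ncyhr kqo
Hunk 6: at line 3 remove [zzpqn] add [yzrr,jag] -> 14 lines: grey xxe vhgl qrje yzrr jag dmv xkam vudn qfgd beoo afkci ncyhr kqo
Hunk 7: at line 8 remove [qfgd,beoo,afkci] add [gdrz,ihpu,aofsl] -> 14 lines: grey xxe vhgl qrje yzrr jag dmv xkam vudn gdrz ihpu aofsl ncyhr kqo
Final line count: 14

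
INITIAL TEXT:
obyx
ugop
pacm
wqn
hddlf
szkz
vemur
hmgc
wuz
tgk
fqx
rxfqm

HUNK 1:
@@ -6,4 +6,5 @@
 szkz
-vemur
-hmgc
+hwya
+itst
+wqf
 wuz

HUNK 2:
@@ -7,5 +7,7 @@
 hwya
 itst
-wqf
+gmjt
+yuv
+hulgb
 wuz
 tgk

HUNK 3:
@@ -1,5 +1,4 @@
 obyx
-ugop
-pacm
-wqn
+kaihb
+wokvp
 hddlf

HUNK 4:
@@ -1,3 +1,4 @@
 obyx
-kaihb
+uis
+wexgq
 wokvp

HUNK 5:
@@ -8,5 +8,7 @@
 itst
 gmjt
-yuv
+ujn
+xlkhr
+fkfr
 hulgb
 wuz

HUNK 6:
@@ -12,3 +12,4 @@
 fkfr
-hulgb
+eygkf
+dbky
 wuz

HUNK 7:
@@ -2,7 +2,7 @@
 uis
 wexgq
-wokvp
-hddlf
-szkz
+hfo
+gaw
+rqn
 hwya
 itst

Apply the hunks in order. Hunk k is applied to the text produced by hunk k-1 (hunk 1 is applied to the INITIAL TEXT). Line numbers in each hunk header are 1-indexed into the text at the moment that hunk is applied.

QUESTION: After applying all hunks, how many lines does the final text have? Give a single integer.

Answer: 18

Derivation:
Hunk 1: at line 6 remove [vemur,hmgc] add [hwya,itst,wqf] -> 13 lines: obyx ugop pacm wqn hddlf szkz hwya itst wqf wuz tgk fqx rxfqm
Hunk 2: at line 7 remove [wqf] add [gmjt,yuv,hulgb] -> 15 lines: obyx ugop pacm wqn hddlf szkz hwya itst gmjt yuv hulgb wuz tgk fqx rxfqm
Hunk 3: at line 1 remove [ugop,pacm,wqn] add [kaihb,wokvp] -> 14 lines: obyx kaihb wokvp hddlf szkz hwya itst gmjt yuv hulgb wuz tgk fqx rxfqm
Hunk 4: at line 1 remove [kaihb] add [uis,wexgq] -> 15 lines: obyx uis wexgq wokvp hddlf szkz hwya itst gmjt yuv hulgb wuz tgk fqx rxfqm
Hunk 5: at line 8 remove [yuv] add [ujn,xlkhr,fkfr] -> 17 lines: obyx uis wexgq wokvp hddlf szkz hwya itst gmjt ujn xlkhr fkfr hulgb wuz tgk fqx rxfqm
Hunk 6: at line 12 remove [hulgb] add [eygkf,dbky] -> 18 lines: obyx uis wexgq wokvp hddlf szkz hwya itst gmjt ujn xlkhr fkfr eygkf dbky wuz tgk fqx rxfqm
Hunk 7: at line 2 remove [wokvp,hddlf,szkz] add [hfo,gaw,rqn] -> 18 lines: obyx uis wexgq hfo gaw rqn hwya itst gmjt ujn xlkhr fkfr eygkf dbky wuz tgk fqx rxfqm
Final line count: 18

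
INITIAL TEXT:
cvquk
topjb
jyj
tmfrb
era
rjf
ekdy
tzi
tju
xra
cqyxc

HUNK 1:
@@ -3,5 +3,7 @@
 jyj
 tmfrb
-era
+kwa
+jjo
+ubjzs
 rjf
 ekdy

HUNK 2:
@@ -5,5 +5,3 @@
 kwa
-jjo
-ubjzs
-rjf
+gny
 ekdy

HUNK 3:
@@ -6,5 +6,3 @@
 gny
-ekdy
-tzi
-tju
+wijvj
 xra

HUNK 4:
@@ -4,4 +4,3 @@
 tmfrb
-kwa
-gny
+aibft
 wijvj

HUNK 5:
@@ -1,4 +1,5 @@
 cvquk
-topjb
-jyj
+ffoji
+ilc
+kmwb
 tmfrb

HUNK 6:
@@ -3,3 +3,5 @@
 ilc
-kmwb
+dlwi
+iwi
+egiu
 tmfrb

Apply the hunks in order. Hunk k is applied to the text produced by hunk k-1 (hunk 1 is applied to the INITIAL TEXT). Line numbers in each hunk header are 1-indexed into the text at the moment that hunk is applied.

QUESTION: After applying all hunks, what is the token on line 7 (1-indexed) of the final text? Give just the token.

Hunk 1: at line 3 remove [era] add [kwa,jjo,ubjzs] -> 13 lines: cvquk topjb jyj tmfrb kwa jjo ubjzs rjf ekdy tzi tju xra cqyxc
Hunk 2: at line 5 remove [jjo,ubjzs,rjf] add [gny] -> 11 lines: cvquk topjb jyj tmfrb kwa gny ekdy tzi tju xra cqyxc
Hunk 3: at line 6 remove [ekdy,tzi,tju] add [wijvj] -> 9 lines: cvquk topjb jyj tmfrb kwa gny wijvj xra cqyxc
Hunk 4: at line 4 remove [kwa,gny] add [aibft] -> 8 lines: cvquk topjb jyj tmfrb aibft wijvj xra cqyxc
Hunk 5: at line 1 remove [topjb,jyj] add [ffoji,ilc,kmwb] -> 9 lines: cvquk ffoji ilc kmwb tmfrb aibft wijvj xra cqyxc
Hunk 6: at line 3 remove [kmwb] add [dlwi,iwi,egiu] -> 11 lines: cvquk ffoji ilc dlwi iwi egiu tmfrb aibft wijvj xra cqyxc
Final line 7: tmfrb

Answer: tmfrb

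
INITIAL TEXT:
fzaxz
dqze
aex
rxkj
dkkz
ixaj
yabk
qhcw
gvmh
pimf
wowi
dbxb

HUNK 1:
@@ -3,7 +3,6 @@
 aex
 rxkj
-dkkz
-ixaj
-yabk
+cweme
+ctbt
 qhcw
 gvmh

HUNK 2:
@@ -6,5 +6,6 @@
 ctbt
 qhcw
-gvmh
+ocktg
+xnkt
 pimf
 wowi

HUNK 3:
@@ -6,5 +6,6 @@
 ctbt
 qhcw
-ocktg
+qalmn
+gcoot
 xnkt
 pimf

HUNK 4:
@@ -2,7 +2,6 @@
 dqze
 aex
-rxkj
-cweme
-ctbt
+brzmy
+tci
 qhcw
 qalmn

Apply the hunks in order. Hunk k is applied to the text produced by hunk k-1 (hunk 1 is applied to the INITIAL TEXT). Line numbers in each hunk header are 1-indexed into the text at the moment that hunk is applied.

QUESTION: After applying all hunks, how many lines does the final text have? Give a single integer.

Answer: 12

Derivation:
Hunk 1: at line 3 remove [dkkz,ixaj,yabk] add [cweme,ctbt] -> 11 lines: fzaxz dqze aex rxkj cweme ctbt qhcw gvmh pimf wowi dbxb
Hunk 2: at line 6 remove [gvmh] add [ocktg,xnkt] -> 12 lines: fzaxz dqze aex rxkj cweme ctbt qhcw ocktg xnkt pimf wowi dbxb
Hunk 3: at line 6 remove [ocktg] add [qalmn,gcoot] -> 13 lines: fzaxz dqze aex rxkj cweme ctbt qhcw qalmn gcoot xnkt pimf wowi dbxb
Hunk 4: at line 2 remove [rxkj,cweme,ctbt] add [brzmy,tci] -> 12 lines: fzaxz dqze aex brzmy tci qhcw qalmn gcoot xnkt pimf wowi dbxb
Final line count: 12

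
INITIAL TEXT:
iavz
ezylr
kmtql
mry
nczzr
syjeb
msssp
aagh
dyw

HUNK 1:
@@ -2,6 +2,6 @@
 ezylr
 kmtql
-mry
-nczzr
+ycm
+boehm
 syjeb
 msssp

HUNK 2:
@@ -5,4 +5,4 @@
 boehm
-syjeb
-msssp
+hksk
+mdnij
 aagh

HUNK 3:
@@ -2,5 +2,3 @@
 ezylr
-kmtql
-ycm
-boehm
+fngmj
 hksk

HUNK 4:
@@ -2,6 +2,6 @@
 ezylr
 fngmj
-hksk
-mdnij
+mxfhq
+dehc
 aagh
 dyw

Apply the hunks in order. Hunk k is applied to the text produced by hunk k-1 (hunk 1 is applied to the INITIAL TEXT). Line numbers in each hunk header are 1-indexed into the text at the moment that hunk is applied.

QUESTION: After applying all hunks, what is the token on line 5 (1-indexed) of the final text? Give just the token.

Hunk 1: at line 2 remove [mry,nczzr] add [ycm,boehm] -> 9 lines: iavz ezylr kmtql ycm boehm syjeb msssp aagh dyw
Hunk 2: at line 5 remove [syjeb,msssp] add [hksk,mdnij] -> 9 lines: iavz ezylr kmtql ycm boehm hksk mdnij aagh dyw
Hunk 3: at line 2 remove [kmtql,ycm,boehm] add [fngmj] -> 7 lines: iavz ezylr fngmj hksk mdnij aagh dyw
Hunk 4: at line 2 remove [hksk,mdnij] add [mxfhq,dehc] -> 7 lines: iavz ezylr fngmj mxfhq dehc aagh dyw
Final line 5: dehc

Answer: dehc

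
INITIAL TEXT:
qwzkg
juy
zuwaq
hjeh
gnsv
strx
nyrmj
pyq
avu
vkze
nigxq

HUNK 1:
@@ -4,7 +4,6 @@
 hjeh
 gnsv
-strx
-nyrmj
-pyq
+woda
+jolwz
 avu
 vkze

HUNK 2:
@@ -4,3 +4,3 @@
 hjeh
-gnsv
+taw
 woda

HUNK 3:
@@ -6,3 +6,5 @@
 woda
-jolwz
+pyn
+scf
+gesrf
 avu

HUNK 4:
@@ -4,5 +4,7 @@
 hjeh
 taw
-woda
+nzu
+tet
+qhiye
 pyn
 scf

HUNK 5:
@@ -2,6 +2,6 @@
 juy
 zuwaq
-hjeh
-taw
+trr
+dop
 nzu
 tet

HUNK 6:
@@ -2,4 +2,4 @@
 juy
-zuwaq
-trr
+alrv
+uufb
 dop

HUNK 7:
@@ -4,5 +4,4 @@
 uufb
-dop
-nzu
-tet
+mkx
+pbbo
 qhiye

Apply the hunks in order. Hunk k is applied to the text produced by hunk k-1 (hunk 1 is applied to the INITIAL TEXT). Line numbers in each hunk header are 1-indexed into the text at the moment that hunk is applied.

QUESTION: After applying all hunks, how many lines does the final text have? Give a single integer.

Answer: 13

Derivation:
Hunk 1: at line 4 remove [strx,nyrmj,pyq] add [woda,jolwz] -> 10 lines: qwzkg juy zuwaq hjeh gnsv woda jolwz avu vkze nigxq
Hunk 2: at line 4 remove [gnsv] add [taw] -> 10 lines: qwzkg juy zuwaq hjeh taw woda jolwz avu vkze nigxq
Hunk 3: at line 6 remove [jolwz] add [pyn,scf,gesrf] -> 12 lines: qwzkg juy zuwaq hjeh taw woda pyn scf gesrf avu vkze nigxq
Hunk 4: at line 4 remove [woda] add [nzu,tet,qhiye] -> 14 lines: qwzkg juy zuwaq hjeh taw nzu tet qhiye pyn scf gesrf avu vkze nigxq
Hunk 5: at line 2 remove [hjeh,taw] add [trr,dop] -> 14 lines: qwzkg juy zuwaq trr dop nzu tet qhiye pyn scf gesrf avu vkze nigxq
Hunk 6: at line 2 remove [zuwaq,trr] add [alrv,uufb] -> 14 lines: qwzkg juy alrv uufb dop nzu tet qhiye pyn scf gesrf avu vkze nigxq
Hunk 7: at line 4 remove [dop,nzu,tet] add [mkx,pbbo] -> 13 lines: qwzkg juy alrv uufb mkx pbbo qhiye pyn scf gesrf avu vkze nigxq
Final line count: 13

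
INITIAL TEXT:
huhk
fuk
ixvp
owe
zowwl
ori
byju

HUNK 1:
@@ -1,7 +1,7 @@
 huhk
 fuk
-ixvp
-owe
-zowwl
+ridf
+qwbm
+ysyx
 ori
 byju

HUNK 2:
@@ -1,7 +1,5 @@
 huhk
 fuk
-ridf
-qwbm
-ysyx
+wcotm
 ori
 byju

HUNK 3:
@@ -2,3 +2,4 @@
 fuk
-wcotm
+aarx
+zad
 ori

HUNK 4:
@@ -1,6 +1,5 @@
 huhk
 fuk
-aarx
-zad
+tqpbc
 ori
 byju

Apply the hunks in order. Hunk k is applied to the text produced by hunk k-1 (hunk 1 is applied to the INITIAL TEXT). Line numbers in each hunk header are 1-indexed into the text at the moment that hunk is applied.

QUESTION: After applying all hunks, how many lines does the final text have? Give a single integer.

Answer: 5

Derivation:
Hunk 1: at line 1 remove [ixvp,owe,zowwl] add [ridf,qwbm,ysyx] -> 7 lines: huhk fuk ridf qwbm ysyx ori byju
Hunk 2: at line 1 remove [ridf,qwbm,ysyx] add [wcotm] -> 5 lines: huhk fuk wcotm ori byju
Hunk 3: at line 2 remove [wcotm] add [aarx,zad] -> 6 lines: huhk fuk aarx zad ori byju
Hunk 4: at line 1 remove [aarx,zad] add [tqpbc] -> 5 lines: huhk fuk tqpbc ori byju
Final line count: 5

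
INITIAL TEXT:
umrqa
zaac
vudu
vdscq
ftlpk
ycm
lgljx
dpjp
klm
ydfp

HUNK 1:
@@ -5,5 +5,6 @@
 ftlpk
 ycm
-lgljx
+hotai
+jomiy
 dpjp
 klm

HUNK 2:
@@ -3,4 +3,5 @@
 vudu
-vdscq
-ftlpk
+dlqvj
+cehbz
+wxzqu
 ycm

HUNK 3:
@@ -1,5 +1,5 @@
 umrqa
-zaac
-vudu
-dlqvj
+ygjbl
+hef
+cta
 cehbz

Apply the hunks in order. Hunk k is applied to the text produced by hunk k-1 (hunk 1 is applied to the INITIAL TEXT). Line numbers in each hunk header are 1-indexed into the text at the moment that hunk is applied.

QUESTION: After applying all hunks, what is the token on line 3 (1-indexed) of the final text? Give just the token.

Hunk 1: at line 5 remove [lgljx] add [hotai,jomiy] -> 11 lines: umrqa zaac vudu vdscq ftlpk ycm hotai jomiy dpjp klm ydfp
Hunk 2: at line 3 remove [vdscq,ftlpk] add [dlqvj,cehbz,wxzqu] -> 12 lines: umrqa zaac vudu dlqvj cehbz wxzqu ycm hotai jomiy dpjp klm ydfp
Hunk 3: at line 1 remove [zaac,vudu,dlqvj] add [ygjbl,hef,cta] -> 12 lines: umrqa ygjbl hef cta cehbz wxzqu ycm hotai jomiy dpjp klm ydfp
Final line 3: hef

Answer: hef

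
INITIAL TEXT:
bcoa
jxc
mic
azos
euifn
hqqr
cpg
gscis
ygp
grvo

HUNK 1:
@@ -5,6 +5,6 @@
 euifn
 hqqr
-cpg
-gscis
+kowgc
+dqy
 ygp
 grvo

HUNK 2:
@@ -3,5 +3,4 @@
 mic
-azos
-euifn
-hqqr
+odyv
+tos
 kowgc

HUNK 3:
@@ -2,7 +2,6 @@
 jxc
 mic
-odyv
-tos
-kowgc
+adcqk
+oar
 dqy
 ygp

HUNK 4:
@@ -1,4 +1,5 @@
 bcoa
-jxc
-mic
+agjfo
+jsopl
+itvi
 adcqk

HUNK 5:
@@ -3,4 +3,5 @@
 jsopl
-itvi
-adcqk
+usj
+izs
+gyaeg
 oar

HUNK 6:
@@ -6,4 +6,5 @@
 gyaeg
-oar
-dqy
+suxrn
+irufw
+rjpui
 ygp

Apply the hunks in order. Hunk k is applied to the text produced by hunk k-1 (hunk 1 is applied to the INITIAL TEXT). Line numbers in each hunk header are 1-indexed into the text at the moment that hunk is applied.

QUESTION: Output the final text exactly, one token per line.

Answer: bcoa
agjfo
jsopl
usj
izs
gyaeg
suxrn
irufw
rjpui
ygp
grvo

Derivation:
Hunk 1: at line 5 remove [cpg,gscis] add [kowgc,dqy] -> 10 lines: bcoa jxc mic azos euifn hqqr kowgc dqy ygp grvo
Hunk 2: at line 3 remove [azos,euifn,hqqr] add [odyv,tos] -> 9 lines: bcoa jxc mic odyv tos kowgc dqy ygp grvo
Hunk 3: at line 2 remove [odyv,tos,kowgc] add [adcqk,oar] -> 8 lines: bcoa jxc mic adcqk oar dqy ygp grvo
Hunk 4: at line 1 remove [jxc,mic] add [agjfo,jsopl,itvi] -> 9 lines: bcoa agjfo jsopl itvi adcqk oar dqy ygp grvo
Hunk 5: at line 3 remove [itvi,adcqk] add [usj,izs,gyaeg] -> 10 lines: bcoa agjfo jsopl usj izs gyaeg oar dqy ygp grvo
Hunk 6: at line 6 remove [oar,dqy] add [suxrn,irufw,rjpui] -> 11 lines: bcoa agjfo jsopl usj izs gyaeg suxrn irufw rjpui ygp grvo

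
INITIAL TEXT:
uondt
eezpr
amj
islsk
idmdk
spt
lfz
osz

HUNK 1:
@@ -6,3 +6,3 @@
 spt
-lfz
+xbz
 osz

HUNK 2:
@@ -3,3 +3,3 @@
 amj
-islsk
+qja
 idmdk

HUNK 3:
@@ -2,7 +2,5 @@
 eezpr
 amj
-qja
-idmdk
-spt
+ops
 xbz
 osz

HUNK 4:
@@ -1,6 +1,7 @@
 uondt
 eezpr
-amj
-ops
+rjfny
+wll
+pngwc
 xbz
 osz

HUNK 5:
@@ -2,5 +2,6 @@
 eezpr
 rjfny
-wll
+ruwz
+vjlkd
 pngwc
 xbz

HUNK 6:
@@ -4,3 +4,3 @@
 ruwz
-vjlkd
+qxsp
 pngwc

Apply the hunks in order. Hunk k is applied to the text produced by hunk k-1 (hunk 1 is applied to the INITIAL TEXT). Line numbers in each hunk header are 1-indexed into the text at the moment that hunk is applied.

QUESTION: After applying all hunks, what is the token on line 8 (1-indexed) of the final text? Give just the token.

Answer: osz

Derivation:
Hunk 1: at line 6 remove [lfz] add [xbz] -> 8 lines: uondt eezpr amj islsk idmdk spt xbz osz
Hunk 2: at line 3 remove [islsk] add [qja] -> 8 lines: uondt eezpr amj qja idmdk spt xbz osz
Hunk 3: at line 2 remove [qja,idmdk,spt] add [ops] -> 6 lines: uondt eezpr amj ops xbz osz
Hunk 4: at line 1 remove [amj,ops] add [rjfny,wll,pngwc] -> 7 lines: uondt eezpr rjfny wll pngwc xbz osz
Hunk 5: at line 2 remove [wll] add [ruwz,vjlkd] -> 8 lines: uondt eezpr rjfny ruwz vjlkd pngwc xbz osz
Hunk 6: at line 4 remove [vjlkd] add [qxsp] -> 8 lines: uondt eezpr rjfny ruwz qxsp pngwc xbz osz
Final line 8: osz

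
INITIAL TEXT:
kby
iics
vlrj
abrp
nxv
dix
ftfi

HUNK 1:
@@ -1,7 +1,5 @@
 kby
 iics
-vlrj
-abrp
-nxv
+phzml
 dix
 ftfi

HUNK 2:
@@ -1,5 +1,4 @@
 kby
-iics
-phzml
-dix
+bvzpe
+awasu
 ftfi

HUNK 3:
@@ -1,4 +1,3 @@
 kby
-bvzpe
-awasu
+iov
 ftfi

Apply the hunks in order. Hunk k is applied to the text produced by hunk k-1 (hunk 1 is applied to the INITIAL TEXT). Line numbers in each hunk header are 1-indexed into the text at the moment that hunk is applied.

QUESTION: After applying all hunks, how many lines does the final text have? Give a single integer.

Hunk 1: at line 1 remove [vlrj,abrp,nxv] add [phzml] -> 5 lines: kby iics phzml dix ftfi
Hunk 2: at line 1 remove [iics,phzml,dix] add [bvzpe,awasu] -> 4 lines: kby bvzpe awasu ftfi
Hunk 3: at line 1 remove [bvzpe,awasu] add [iov] -> 3 lines: kby iov ftfi
Final line count: 3

Answer: 3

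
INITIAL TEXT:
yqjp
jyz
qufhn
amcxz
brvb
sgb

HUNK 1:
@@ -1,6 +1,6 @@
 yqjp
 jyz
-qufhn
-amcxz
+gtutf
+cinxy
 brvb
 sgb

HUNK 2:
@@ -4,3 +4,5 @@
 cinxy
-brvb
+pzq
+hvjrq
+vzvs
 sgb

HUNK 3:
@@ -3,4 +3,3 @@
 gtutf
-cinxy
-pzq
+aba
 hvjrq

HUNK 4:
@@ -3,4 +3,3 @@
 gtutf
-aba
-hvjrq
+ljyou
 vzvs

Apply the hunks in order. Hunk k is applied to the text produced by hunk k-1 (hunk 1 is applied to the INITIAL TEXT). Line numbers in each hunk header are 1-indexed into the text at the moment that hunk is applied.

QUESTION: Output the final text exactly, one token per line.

Answer: yqjp
jyz
gtutf
ljyou
vzvs
sgb

Derivation:
Hunk 1: at line 1 remove [qufhn,amcxz] add [gtutf,cinxy] -> 6 lines: yqjp jyz gtutf cinxy brvb sgb
Hunk 2: at line 4 remove [brvb] add [pzq,hvjrq,vzvs] -> 8 lines: yqjp jyz gtutf cinxy pzq hvjrq vzvs sgb
Hunk 3: at line 3 remove [cinxy,pzq] add [aba] -> 7 lines: yqjp jyz gtutf aba hvjrq vzvs sgb
Hunk 4: at line 3 remove [aba,hvjrq] add [ljyou] -> 6 lines: yqjp jyz gtutf ljyou vzvs sgb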